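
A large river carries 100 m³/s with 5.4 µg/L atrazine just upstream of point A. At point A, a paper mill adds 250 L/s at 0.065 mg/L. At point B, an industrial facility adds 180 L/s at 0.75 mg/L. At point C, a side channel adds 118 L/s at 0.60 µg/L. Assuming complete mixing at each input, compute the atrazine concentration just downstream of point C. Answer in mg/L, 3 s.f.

5.4 µg/L = 0.0054 mg/L.
250 L/s = 0.25 m³/s.
After input A: C = (100·0.0054 + 0.25·0.065) / 100.2 = 0.005549 mg/L.
180 L/s = 0.18 m³/s.
After input B: C = (100.2·0.005549 + 0.18·0.75) / 100.4 = 0.006883 mg/L.
118 L/s = 0.118 m³/s.
0.60 µg/L = 0.0006 mg/L.
After input C: C = (100.4·0.006883 + 0.118·0.0006) / 100.5 = 0.006876 mg/L.

0.00688 mg/L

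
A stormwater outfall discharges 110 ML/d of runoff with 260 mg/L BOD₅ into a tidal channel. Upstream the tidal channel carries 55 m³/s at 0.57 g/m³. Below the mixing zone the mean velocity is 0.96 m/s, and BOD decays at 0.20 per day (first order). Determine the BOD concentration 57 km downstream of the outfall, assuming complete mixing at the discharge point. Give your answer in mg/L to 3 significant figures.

110 ML/d = 1.273 m³/s.
After complete mixing, C₀ = (1.273·260 + 55·0.57) / 56.27 = 6.439 mg/L.
Travel time t = 5.7e+04 m / 0.96 m/s = 5.938e+04 s = 0.6872 d.
C = 6.439·exp(−0.20·0.6872) = 6.439·0.8716 = 5.613 mg/L.

5.61 mg/L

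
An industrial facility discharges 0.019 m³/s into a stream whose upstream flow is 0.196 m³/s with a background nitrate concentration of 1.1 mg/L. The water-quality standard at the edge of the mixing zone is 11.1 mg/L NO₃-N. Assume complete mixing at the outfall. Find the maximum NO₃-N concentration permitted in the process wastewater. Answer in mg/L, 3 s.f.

114 mg/L

Mass balance: 11.1·0.215 = 0.019·Cₑ + 0.196·1.1.
Cₑ = (2.386 − 0.2156) / 0.019 = 114.3 mg/L.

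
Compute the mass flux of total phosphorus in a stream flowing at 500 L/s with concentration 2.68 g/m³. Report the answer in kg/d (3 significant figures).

116 kg/d

500 L/s = 0.5 m³/s.
Mass flux = Q·C = 0.5 m³/s × 2.68 g/m³ = 1.34 g/s.
= 1.34 g/s × 86.4 = 115.8 kg/d.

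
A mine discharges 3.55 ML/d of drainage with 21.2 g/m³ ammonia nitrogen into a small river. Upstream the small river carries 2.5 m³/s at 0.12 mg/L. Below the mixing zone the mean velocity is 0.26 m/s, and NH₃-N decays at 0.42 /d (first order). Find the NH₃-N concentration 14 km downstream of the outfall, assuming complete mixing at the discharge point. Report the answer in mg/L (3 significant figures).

3.55 ML/d = 0.04109 m³/s.
After complete mixing, C₀ = (0.04109·21.2 + 2.5·0.12) / 2.541 = 0.4609 mg/L.
Travel time t = 1.4e+04 m / 0.26 m/s = 5.385e+04 s = 0.6232 d.
C = 0.4609·exp(−0.42·0.6232) = 0.4609·0.7697 = 0.3547 mg/L.

0.355 mg/L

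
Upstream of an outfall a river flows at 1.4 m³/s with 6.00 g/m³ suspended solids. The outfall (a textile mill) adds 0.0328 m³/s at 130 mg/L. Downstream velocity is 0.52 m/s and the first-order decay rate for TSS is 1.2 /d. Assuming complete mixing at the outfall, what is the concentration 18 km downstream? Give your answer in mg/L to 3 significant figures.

5.46 mg/L

After complete mixing, C₀ = (0.0328·130 + 1.4·6) / 1.433 = 8.839 mg/L.
Travel time t = 1.8e+04 m / 0.52 m/s = 3.462e+04 s = 0.4006 d.
C = 8.839·exp(−1.2·0.4006) = 8.839·0.6183 = 5.465 mg/L.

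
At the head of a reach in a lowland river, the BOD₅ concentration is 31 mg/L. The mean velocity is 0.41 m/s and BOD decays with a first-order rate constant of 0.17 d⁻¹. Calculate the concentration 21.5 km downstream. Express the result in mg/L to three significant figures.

28.0 mg/L

Travel time t = 21.5 km / 0.41 m/s = 2.15e+04/0.41 = 5.244e+04 s = 0.6069 d.
First-order decay: C = 31·exp(−0.17·0.6069) = 31·0.902 = 27.96 mg/L.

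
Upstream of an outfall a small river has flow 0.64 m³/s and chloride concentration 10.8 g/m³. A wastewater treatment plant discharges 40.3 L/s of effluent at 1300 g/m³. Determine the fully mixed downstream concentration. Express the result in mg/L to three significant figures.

40.3 L/s = 0.0403 m³/s.
Flow-weighted mixing gives C = (0.0403·1300 + 0.64·10.8) / (0.0403 + 0.64) = 59.3/0.6803 = 87.17 mg/L.

87.2 mg/L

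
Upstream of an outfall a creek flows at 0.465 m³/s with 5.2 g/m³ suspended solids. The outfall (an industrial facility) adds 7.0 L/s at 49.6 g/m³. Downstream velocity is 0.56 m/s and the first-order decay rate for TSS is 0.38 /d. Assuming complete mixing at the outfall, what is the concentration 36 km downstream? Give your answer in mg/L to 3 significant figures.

4.42 mg/L

7.0 L/s = 0.007 m³/s.
After complete mixing, C₀ = (0.007·49.6 + 0.465·5.2) / 0.472 = 5.858 mg/L.
Travel time t = 3.6e+04 m / 0.56 m/s = 6.429e+04 s = 0.744 d.
C = 5.858·exp(−0.38·0.744) = 5.858·0.7537 = 4.416 mg/L.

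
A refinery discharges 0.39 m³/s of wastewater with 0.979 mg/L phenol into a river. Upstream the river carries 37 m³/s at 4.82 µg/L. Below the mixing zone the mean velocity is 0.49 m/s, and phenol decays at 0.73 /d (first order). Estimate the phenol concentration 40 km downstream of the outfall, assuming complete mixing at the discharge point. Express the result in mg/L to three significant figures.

4.82 µg/L = 0.00482 mg/L.
After complete mixing, C₀ = (0.39·0.979 + 37·0.00482) / 37.39 = 0.01498 mg/L.
Travel time t = 4e+04 m / 0.49 m/s = 8.163e+04 s = 0.9448 d.
C = 0.01498·exp(−0.73·0.9448) = 0.01498·0.5017 = 0.007516 mg/L.

0.00752 mg/L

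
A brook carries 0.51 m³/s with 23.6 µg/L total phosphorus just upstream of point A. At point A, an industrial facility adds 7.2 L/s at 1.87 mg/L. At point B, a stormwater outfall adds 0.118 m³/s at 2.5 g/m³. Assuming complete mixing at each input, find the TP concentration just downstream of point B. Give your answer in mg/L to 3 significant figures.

23.6 µg/L = 0.0236 mg/L.
7.2 L/s = 0.0072 m³/s.
After input A: C = (0.51·0.0236 + 0.0072·1.87) / 0.5172 = 0.0493 mg/L.
After input B: C = (0.5172·0.0493 + 0.118·2.5) / 0.6352 = 0.5046 mg/L.

0.505 mg/L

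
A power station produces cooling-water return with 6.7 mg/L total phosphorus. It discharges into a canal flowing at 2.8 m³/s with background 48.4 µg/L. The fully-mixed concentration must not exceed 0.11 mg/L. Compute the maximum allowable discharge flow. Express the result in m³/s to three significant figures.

0.0262 m³/s

48.4 µg/L = 0.0484 mg/L.
Mass balance at complete mixing: C_std·(Q_w + Q_r) = Q_w·C_e + Q_r·C_b.
Rearranging, Q_w = Q_r·(C_std − C_b)/(C_e − C_std) = 2.8·(0.11 − 0.0484) / (6.7 − 0.11) = 0.02617 m³/s.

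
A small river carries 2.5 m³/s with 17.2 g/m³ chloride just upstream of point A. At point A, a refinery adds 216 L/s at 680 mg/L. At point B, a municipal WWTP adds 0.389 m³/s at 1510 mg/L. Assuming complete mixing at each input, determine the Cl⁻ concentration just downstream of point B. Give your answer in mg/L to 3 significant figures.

216 L/s = 0.216 m³/s.
After input A: C = (2.5·17.2 + 0.216·680) / 2.716 = 69.91 mg/L.
After input B: C = (2.716·69.91 + 0.389·1510) / 3.105 = 250.3 mg/L.

250 mg/L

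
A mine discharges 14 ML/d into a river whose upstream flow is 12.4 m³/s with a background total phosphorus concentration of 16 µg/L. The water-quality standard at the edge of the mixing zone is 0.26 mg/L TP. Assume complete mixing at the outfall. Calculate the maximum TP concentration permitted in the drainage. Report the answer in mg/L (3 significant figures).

18.9 mg/L

14 ML/d = 0.162 m³/s.
16 µg/L = 0.016 mg/L.
Mass balance: 0.26·12.56 = 0.162·Cₑ + 12.4·0.016.
Cₑ = (3.266 − 0.1984) / 0.162 = 18.93 mg/L.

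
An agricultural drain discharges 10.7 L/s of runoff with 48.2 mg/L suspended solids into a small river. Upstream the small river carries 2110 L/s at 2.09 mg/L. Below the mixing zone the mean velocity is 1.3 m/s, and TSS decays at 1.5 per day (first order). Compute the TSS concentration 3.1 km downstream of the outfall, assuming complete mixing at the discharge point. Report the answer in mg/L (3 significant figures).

10.7 L/s = 0.0107 m³/s.
2110 L/s = 2.11 m³/s.
After complete mixing, C₀ = (0.0107·48.2 + 2.11·2.09) / 2.121 = 2.323 mg/L.
Travel time t = 3100 m / 1.3 m/s = 2385 s = 0.0276 d.
C = 2.323·exp(−1.5·0.0276) = 2.323·0.9594 = 2.228 mg/L.

2.23 mg/L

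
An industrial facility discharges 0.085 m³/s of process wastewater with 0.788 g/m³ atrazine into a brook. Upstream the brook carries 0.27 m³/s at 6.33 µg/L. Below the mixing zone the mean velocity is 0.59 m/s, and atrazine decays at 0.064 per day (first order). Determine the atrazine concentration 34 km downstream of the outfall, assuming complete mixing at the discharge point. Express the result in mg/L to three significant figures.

0.185 mg/L

6.33 µg/L = 0.00633 mg/L.
After complete mixing, C₀ = (0.085·0.788 + 0.27·0.00633) / 0.355 = 0.1935 mg/L.
Travel time t = 3.4e+04 m / 0.59 m/s = 5.763e+04 s = 0.667 d.
C = 0.1935·exp(−0.064·0.667) = 0.1935·0.9582 = 0.1854 mg/L.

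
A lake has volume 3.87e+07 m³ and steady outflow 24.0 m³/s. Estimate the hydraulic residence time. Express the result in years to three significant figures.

0.0511 yr

Q = 24.0 m³/s × 3.156e+07 s/yr = 7.574e+08 m³/yr.
Hydraulic residence time τ = V/Q = 3.87e+07/7.574e+08 = 0.0511 yr.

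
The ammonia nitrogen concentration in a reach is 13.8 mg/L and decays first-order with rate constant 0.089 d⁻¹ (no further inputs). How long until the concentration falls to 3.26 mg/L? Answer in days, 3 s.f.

t = ln(C₀/C)/k = ln(13.8/3.26)/0.089 = 1.443/0.089 = 16.21 d.

16.2 d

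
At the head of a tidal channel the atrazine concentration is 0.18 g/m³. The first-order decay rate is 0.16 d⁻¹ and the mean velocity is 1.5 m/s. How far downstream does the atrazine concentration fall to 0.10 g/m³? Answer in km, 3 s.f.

From C = C₀·e^(−kt), t = ln(C₀/C)/k = ln(0.18/0.10)/0.16 = 0.5878/0.16 = 3.674 d.
Distance = v·t = 1.5 m/s × 3.174e+05 s = 4.761e+05 m = 476.1 km.

476 km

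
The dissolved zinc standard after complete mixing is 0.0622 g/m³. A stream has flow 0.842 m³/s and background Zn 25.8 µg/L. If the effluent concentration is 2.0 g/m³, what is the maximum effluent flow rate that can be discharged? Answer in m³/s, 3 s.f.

25.8 µg/L = 0.0258 mg/L.
Mass balance at complete mixing: C_std·(Q_w + Q_r) = Q_w·C_e + Q_r·C_b.
Rearranging, Q_w = Q_r·(C_std − C_b)/(C_e − C_std) = 0.842·(0.0622 − 0.0258) / (2 − 0.0622) = 0.01582 m³/s.

0.0158 m³/s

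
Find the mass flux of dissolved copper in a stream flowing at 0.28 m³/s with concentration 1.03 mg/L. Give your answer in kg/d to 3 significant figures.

24.9 kg/d

Mass flux = Q·C = 0.28 m³/s × 1.03 g/m³ = 0.2884 g/s.
= 0.2884 g/s × 86.4 = 24.92 kg/d.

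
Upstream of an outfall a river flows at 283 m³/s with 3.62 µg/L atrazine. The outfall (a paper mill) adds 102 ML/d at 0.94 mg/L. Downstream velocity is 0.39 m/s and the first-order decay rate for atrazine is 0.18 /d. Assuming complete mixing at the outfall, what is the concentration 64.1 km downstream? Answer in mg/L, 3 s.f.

0.00533 mg/L

102 ML/d = 1.181 m³/s.
3.62 µg/L = 0.00362 mg/L.
After complete mixing, C₀ = (1.181·0.94 + 283·0.00362) / 284.2 = 0.00751 mg/L.
Travel time t = 6.41e+04 m / 0.39 m/s = 1.644e+05 s = 1.902 d.
C = 0.00751·exp(−0.18·1.902) = 0.00751·0.7101 = 0.005332 mg/L.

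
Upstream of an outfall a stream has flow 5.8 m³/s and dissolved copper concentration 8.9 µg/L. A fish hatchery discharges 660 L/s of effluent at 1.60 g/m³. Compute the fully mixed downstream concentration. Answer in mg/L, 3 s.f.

660 L/s = 0.66 m³/s.
8.9 µg/L = 0.0089 mg/L.
By mass balance at complete mixing, C = (0.66·1.6 + 5.8·0.0089) / (0.66 + 5.8) = 1.108/6.46 = 0.1715 mg/L.

0.171 mg/L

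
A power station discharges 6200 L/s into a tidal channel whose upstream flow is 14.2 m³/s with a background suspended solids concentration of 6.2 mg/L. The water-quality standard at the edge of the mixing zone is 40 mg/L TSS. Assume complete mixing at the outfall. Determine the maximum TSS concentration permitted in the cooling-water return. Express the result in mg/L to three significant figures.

6200 L/s = 6.2 m³/s.
Mass balance: 40·20.4 = 6.2·Cₑ + 14.2·6.2.
Cₑ = (816 − 88.04) / 6.2 = 117.4 mg/L.

117 mg/L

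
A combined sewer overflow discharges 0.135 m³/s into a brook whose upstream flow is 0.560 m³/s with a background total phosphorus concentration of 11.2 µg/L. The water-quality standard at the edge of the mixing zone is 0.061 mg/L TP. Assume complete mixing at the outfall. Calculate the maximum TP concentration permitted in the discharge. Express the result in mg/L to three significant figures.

11.2 µg/L = 0.0112 mg/L.
Mass balance: 0.061·0.695 = 0.135·Cₑ + 0.56·0.0112.
Cₑ = (0.0424 − 0.006272) / 0.135 = 0.2676 mg/L.

0.268 mg/L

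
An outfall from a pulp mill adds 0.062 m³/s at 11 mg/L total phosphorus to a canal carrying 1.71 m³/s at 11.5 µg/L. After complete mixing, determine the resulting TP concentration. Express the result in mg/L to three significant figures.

11.5 µg/L = 0.0115 mg/L.
Flow-weighted mixing gives C = (0.062·11 + 1.71·0.0115) / (0.062 + 1.71) = 0.7017/1.772 = 0.396 mg/L.

0.396 mg/L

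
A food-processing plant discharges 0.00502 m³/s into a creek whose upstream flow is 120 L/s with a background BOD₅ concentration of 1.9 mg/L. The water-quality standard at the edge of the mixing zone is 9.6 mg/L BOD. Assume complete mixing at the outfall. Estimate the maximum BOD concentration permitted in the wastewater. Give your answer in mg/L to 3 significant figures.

120 L/s = 0.12 m³/s.
Mass balance: 9.6·0.125 = 0.00502·Cₑ + 0.12·1.9.
Cₑ = (1.2 − 0.228) / 0.00502 = 193.7 mg/L.

194 mg/L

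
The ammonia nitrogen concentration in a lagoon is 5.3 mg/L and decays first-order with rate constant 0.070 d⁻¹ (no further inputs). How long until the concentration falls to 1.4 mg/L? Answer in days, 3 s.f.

t = ln(C₀/C)/k = ln(5.3/1.4)/0.070 = 1.331/0.070 = 19.02 d.

19.0 d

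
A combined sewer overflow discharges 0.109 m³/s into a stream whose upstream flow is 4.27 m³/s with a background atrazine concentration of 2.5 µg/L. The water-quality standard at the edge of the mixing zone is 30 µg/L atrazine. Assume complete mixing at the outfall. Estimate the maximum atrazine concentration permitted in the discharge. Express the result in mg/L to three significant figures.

2.5 µg/L = 0.0025 mg/L.
30 µg/L = 0.03 mg/L.
Mass balance: 0.03·4.379 = 0.109·Cₑ + 4.27·0.0025.
Cₑ = (0.1314 − 0.01067) / 0.109 = 1.107 mg/L.

1.11 mg/L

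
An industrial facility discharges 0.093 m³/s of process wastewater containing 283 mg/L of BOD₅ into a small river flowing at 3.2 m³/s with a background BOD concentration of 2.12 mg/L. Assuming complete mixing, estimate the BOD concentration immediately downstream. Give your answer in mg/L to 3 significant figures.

10.1 mg/L

By mass balance at complete mixing, C = (0.093·283 + 3.2·2.12) / (0.093 + 3.2) = 33.1/3.293 = 10.05 mg/L.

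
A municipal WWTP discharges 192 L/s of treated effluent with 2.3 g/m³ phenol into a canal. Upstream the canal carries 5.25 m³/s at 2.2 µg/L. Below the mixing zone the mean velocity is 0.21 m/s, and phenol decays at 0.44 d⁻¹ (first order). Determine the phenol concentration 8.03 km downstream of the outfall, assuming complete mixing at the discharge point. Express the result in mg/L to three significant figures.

192 L/s = 0.192 m³/s.
2.2 µg/L = 0.0022 mg/L.
After complete mixing, C₀ = (0.192·2.3 + 5.25·0.0022) / 5.442 = 0.08327 mg/L.
Travel time t = 8030 m / 0.21 m/s = 3.824e+04 s = 0.4426 d.
C = 0.08327·exp(−0.44·0.4426) = 0.08327·0.8231 = 0.06854 mg/L.

0.0685 mg/L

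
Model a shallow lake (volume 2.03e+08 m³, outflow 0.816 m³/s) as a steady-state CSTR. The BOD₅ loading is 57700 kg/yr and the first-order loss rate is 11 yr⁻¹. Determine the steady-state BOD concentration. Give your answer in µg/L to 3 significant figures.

Outflow Q = 0.816 m³/s × 3.156e+07 s/yr = 2.575e+07 m³/yr.
Steady-state CSTR mass balance: W = Q·C + k·V·C, so C = W/(Q + kV).
Q + kV = 2.575e+07 + 11·2.03e+08 = 2.259e+09 m³/yr.
C = 57700/2.259e+09 = 2.555e-05 kg/m³ = 0.02555 mg/L = 25.55 µg/L.

25.5 µg/L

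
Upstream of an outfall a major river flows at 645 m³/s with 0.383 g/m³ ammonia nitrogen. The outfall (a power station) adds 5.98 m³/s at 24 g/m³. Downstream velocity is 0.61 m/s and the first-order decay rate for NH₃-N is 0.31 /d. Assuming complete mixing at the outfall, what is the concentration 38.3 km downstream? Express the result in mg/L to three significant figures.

After complete mixing, C₀ = (5.98·24 + 645·0.383) / 651 = 0.5999 mg/L.
Travel time t = 3.83e+04 m / 0.61 m/s = 6.279e+04 s = 0.7267 d.
C = 0.5999·exp(−0.31·0.7267) = 0.5999·0.7983 = 0.4789 mg/L.

0.479 mg/L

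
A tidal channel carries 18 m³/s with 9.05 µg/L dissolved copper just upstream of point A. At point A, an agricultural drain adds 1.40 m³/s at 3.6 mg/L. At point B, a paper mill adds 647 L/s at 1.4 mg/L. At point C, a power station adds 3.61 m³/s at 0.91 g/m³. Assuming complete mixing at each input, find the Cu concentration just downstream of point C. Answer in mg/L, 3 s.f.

9.05 µg/L = 0.00905 mg/L.
After input A: C = (18·0.00905 + 1.4·3.6) / 19.4 = 0.2682 mg/L.
647 L/s = 0.647 m³/s.
After input B: C = (19.4·0.2682 + 0.647·1.4) / 20.05 = 0.3047 mg/L.
After input C: C = (20.05·0.3047 + 3.61·0.91) / 23.66 = 0.3971 mg/L.

0.397 mg/L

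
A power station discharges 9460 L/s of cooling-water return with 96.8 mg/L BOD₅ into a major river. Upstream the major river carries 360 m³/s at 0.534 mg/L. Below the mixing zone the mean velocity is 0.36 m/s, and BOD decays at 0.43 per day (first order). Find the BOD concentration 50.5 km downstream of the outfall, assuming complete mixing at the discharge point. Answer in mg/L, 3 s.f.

9460 L/s = 9.46 m³/s.
After complete mixing, C₀ = (9.46·96.8 + 360·0.534) / 369.5 = 2.999 mg/L.
Travel time t = 5.05e+04 m / 0.36 m/s = 1.403e+05 s = 1.624 d.
C = 2.999·exp(−0.43·1.624) = 2.999·0.4975 = 1.492 mg/L.

1.49 mg/L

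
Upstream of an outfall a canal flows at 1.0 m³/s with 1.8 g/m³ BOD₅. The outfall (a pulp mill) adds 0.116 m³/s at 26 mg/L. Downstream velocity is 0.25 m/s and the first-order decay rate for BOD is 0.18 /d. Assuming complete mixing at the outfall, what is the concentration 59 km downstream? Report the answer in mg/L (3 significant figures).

2.64 mg/L

After complete mixing, C₀ = (0.116·26 + 1·1.8) / 1.116 = 4.315 mg/L.
Travel time t = 5.9e+04 m / 0.25 m/s = 2.36e+05 s = 2.731 d.
C = 4.315·exp(−0.18·2.731) = 4.315·0.6116 = 2.639 mg/L.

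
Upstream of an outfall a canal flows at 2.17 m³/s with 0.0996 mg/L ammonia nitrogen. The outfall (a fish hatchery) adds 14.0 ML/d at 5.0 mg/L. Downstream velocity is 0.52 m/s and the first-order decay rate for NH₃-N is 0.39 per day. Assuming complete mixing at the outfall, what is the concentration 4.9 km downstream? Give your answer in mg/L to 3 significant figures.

14.0 ML/d = 0.162 m³/s.
After complete mixing, C₀ = (0.162·5 + 2.17·0.0996) / 2.332 = 0.4401 mg/L.
Travel time t = 4900 m / 0.52 m/s = 9423 s = 0.1091 d.
C = 0.4401·exp(−0.39·0.1091) = 0.4401·0.9584 = 0.4218 mg/L.

0.422 mg/L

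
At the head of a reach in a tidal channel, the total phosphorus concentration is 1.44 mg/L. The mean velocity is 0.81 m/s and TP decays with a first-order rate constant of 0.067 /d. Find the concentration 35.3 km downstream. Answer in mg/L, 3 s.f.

Travel time t = 35.3 km / 0.81 m/s = 3.53e+04/0.81 = 4.358e+04 s = 0.5044 d.
First-order decay: C = 1.44·exp(−0.067·0.5044) = 1.44·0.9668 = 1.392 mg/L.

1.39 mg/L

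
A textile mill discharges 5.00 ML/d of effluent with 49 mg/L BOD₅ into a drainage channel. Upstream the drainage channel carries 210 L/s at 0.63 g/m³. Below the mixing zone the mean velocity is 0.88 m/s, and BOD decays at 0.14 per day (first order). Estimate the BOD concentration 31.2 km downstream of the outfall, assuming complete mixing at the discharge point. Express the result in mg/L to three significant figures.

10.5 mg/L

5.00 ML/d = 0.05787 m³/s.
210 L/s = 0.21 m³/s.
After complete mixing, C₀ = (0.05787·49 + 0.21·0.63) / 0.2679 = 11.08 mg/L.
Travel time t = 3.12e+04 m / 0.88 m/s = 3.545e+04 s = 0.4104 d.
C = 11.08·exp(−0.14·0.4104) = 11.08·0.9442 = 10.46 mg/L.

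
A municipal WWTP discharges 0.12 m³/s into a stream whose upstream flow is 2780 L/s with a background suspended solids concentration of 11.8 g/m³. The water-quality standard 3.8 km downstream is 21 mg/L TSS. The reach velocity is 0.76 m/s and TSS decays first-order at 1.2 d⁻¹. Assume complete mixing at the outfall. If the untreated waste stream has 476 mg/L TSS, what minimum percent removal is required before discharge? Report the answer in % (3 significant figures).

2780 L/s = 2.78 m³/s.
Travel time to the compliance point: t = 3800/0.76 = 5000 s = 0.05787 d; decay factor exp(−1.2·0.05787) = 0.9329.
So the concentration just after mixing may be at most 21/0.9329 = 22.51 mg/L.
Mass balance: 22.51·2.9 = 0.12·Cₑ + 2.78·11.8.
Cₑ = (65.28 − 32.8) / 0.12 = 270.6 mg/L.
Required removal = 1 − 270.6/476 = 43.15 %.

43.1 %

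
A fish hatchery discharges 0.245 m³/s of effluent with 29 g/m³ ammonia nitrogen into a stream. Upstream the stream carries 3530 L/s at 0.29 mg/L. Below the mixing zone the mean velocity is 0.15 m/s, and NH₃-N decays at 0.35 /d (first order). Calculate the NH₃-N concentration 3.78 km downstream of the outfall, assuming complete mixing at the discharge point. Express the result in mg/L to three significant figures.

1.94 mg/L

3530 L/s = 3.53 m³/s.
After complete mixing, C₀ = (0.245·29 + 3.53·0.29) / 3.775 = 2.153 mg/L.
Travel time t = 3780 m / 0.15 m/s = 2.52e+04 s = 0.2917 d.
C = 2.153·exp(−0.35·0.2917) = 2.153·0.903 = 1.944 mg/L.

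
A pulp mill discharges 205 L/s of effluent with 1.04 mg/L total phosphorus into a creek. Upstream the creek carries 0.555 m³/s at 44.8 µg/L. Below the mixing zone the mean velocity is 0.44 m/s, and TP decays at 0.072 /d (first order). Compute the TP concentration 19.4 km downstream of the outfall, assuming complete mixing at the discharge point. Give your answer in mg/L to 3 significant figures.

0.302 mg/L

205 L/s = 0.205 m³/s.
44.8 µg/L = 0.0448 mg/L.
After complete mixing, C₀ = (0.205·1.04 + 0.555·0.0448) / 0.76 = 0.3132 mg/L.
Travel time t = 1.94e+04 m / 0.44 m/s = 4.409e+04 s = 0.5103 d.
C = 0.3132·exp(−0.072·0.5103) = 0.3132·0.9639 = 0.3019 mg/L.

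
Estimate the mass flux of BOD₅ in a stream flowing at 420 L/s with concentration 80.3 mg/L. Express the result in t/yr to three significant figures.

420 L/s = 0.42 m³/s.
Mass flux = Q·C = 0.42 m³/s × 80.3 g/m³ = 33.73 g/s.
= 33.73 g/s × 31.56 = 1064 t/yr.

1060 t/yr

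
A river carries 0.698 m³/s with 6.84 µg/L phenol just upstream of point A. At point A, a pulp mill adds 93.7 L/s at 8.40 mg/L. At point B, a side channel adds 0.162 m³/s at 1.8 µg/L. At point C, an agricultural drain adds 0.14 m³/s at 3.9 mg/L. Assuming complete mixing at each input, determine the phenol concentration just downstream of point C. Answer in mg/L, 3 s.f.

1.22 mg/L

6.84 µg/L = 0.00684 mg/L.
93.7 L/s = 0.0937 m³/s.
After input A: C = (0.698·0.00684 + 0.0937·8.4) / 0.7917 = 1 mg/L.
1.8 µg/L = 0.0018 mg/L.
After input B: C = (0.7917·1 + 0.162·0.0018) / 0.9537 = 0.8306 mg/L.
After input C: C = (0.9537·0.8306 + 0.14·3.9) / 1.094 = 1.224 mg/L.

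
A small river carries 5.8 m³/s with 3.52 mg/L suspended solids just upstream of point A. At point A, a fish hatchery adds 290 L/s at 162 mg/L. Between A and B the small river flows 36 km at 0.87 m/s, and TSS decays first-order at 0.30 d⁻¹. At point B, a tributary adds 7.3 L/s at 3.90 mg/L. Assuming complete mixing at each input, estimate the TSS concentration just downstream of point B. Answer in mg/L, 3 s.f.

290 L/s = 0.29 m³/s.
After input A: C = (5.8·3.52 + 0.29·162) / 6.09 = 11.07 mg/L.
Over the 36 km reach to input B (t = 4.138e+04 s = 0.4789 d), decay gives C = 11.07·exp(−0.30·0.4789) = 9.586 mg/L.
7.3 L/s = 0.0073 m³/s.
After input B: C = (6.09·9.586 + 0.0073·3.9) / 6.097 = 9.579 mg/L.

9.58 mg/L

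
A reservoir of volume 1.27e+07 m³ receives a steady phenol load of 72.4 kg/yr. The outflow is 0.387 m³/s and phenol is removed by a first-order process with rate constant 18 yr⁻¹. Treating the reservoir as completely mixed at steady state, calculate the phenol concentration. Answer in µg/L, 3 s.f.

0.301 µg/L

Outflow Q = 0.387 m³/s × 3.156e+07 s/yr = 1.221e+07 m³/yr.
Steady-state CSTR mass balance: W = Q·C + k·V·C, so C = W/(Q + kV).
Q + kV = 1.221e+07 + 18·1.27e+07 = 2.408e+08 m³/yr.
C = 72.4/2.408e+08 = 3.006e-07 kg/m³ = 0.0003006 mg/L = 0.3006 µg/L.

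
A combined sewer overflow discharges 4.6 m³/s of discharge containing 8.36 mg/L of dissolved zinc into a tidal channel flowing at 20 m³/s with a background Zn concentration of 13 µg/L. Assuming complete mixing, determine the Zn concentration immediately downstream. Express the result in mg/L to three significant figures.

1.57 mg/L

13 µg/L = 0.013 mg/L.
Flow-weighted mixing gives C = (4.6·8.36 + 20·0.013) / (4.6 + 20) = 38.72/24.6 = 1.574 mg/L.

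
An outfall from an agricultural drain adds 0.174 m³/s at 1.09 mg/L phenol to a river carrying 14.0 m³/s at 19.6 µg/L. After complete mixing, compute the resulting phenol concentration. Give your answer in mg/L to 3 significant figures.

19.6 µg/L = 0.0196 mg/L.
Flow-weighted mixing gives C = (0.174·1.09 + 14·0.0196) / (0.174 + 14) = 0.4641/14.17 = 0.03274 mg/L.

0.0327 mg/L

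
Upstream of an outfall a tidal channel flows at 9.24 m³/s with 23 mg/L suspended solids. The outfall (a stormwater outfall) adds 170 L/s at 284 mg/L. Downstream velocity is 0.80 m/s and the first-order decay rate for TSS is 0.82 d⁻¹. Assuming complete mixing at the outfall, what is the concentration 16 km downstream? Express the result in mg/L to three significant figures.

170 L/s = 0.17 m³/s.
After complete mixing, C₀ = (0.17·284 + 9.24·23) / 9.41 = 27.72 mg/L.
Travel time t = 1.6e+04 m / 0.80 m/s = 2e+04 s = 0.2315 d.
C = 27.72·exp(−0.82·0.2315) = 27.72·0.8271 = 22.92 mg/L.

22.9 mg/L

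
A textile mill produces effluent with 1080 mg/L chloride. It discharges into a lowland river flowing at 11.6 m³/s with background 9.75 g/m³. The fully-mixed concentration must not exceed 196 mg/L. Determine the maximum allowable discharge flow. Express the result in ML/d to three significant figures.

211 ML/d

Mass balance at complete mixing: C_std·(Q_w + Q_r) = Q_w·C_e + Q_r·C_b.
Rearranging, Q_w = Q_r·(C_std − C_b)/(C_e − C_std) = 11.6·(196 − 9.75) / (1080 − 196) = 2.444 m³/s.
= 211.2 ML/d.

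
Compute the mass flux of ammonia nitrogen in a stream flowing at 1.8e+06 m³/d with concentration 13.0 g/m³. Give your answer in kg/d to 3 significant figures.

1.8e+06 m³/d = 20.83 m³/s.
Mass flux = Q·C = 20.83 m³/s × 13 g/m³ = 270.8 g/s.
= 270.8 g/s × 86.4 = 2.34e+04 kg/d.

23400 kg/d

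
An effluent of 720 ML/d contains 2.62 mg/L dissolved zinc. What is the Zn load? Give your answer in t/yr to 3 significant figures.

689 t/yr

720 ML/d = 8.333 m³/s.
Mass flux = Q·C = 8.333 m³/s × 2.62 g/m³ = 21.83 g/s.
= 21.83 g/s × 31.56 = 689 t/yr.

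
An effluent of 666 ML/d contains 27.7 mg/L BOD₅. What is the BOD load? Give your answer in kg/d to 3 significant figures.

18400 kg/d

666 ML/d = 7.708 m³/s.
Mass flux = Q·C = 7.708 m³/s × 27.7 g/m³ = 213.5 g/s.
= 213.5 g/s × 86.4 = 1.845e+04 kg/d.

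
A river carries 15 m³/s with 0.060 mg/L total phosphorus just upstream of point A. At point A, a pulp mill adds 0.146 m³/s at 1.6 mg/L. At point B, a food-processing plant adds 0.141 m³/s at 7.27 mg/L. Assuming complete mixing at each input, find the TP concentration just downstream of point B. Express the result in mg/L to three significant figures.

0.141 mg/L

After input A: C = (15·0.06 + 0.146·1.6) / 15.15 = 0.07484 mg/L.
After input B: C = (15.15·0.07484 + 0.141·7.27) / 15.29 = 0.1412 mg/L.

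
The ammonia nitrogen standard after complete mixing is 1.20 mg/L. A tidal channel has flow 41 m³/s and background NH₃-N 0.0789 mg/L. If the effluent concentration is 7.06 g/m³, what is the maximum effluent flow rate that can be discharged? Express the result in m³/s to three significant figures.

7.84 m³/s

Mass balance at complete mixing: C_std·(Q_w + Q_r) = Q_w·C_e + Q_r·C_b.
Rearranging, Q_w = Q_r·(C_std − C_b)/(C_e − C_std) = 41·(1.2 − 0.0789) / (7.06 − 1.2) = 7.844 m³/s.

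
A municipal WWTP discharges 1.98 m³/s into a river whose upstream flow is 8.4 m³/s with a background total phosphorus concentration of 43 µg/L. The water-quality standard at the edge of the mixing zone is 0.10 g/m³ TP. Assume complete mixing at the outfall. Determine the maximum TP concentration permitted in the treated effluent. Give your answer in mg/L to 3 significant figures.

0.342 mg/L

43 µg/L = 0.043 mg/L.
Mass balance: 0.1·10.38 = 1.98·Cₑ + 8.4·0.043.
Cₑ = (1.038 − 0.3612) / 1.98 = 0.3418 mg/L.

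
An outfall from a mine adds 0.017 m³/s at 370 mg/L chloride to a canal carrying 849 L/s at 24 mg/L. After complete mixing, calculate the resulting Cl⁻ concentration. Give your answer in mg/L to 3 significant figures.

30.8 mg/L

849 L/s = 0.849 m³/s.
Flow-weighted mixing gives C = (0.017·370 + 0.849·24) / (0.017 + 0.849) = 26.67/0.866 = 30.79 mg/L.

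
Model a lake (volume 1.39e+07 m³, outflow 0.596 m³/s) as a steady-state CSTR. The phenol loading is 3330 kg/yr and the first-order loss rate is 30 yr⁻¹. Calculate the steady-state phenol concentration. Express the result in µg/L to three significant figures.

Outflow Q = 0.596 m³/s × 3.156e+07 s/yr = 1.881e+07 m³/yr.
Steady-state CSTR mass balance: W = Q·C + k·V·C, so C = W/(Q + kV).
Q + kV = 1.881e+07 + 30·1.39e+07 = 4.358e+08 m³/yr.
C = 3330/4.358e+08 = 7.641e-06 kg/m³ = 0.007641 mg/L = 7.641 µg/L.

7.64 µg/L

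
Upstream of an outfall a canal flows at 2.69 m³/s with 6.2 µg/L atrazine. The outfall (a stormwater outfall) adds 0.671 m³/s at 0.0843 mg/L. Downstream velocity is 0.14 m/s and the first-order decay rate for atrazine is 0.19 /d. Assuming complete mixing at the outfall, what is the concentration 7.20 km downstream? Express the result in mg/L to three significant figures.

0.0195 mg/L

6.2 µg/L = 0.0062 mg/L.
After complete mixing, C₀ = (0.671·0.0843 + 2.69·0.0062) / 3.361 = 0.02179 mg/L.
Travel time t = 7200 m / 0.14 m/s = 5.143e+04 s = 0.5952 d.
C = 0.02179·exp(−0.19·0.5952) = 0.02179·0.8931 = 0.01946 mg/L.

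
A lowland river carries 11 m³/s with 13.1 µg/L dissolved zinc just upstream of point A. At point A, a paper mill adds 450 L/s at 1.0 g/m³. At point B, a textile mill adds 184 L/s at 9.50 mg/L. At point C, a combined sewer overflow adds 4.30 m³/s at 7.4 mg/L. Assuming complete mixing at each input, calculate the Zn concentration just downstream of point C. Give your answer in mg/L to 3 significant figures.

2.14 mg/L

13.1 µg/L = 0.0131 mg/L.
450 L/s = 0.45 m³/s.
After input A: C = (11·0.0131 + 0.45·1) / 11.45 = 0.05189 mg/L.
184 L/s = 0.184 m³/s.
After input B: C = (11.45·0.05189 + 0.184·9.5) / 11.63 = 0.2013 mg/L.
After input C: C = (11.63·0.2013 + 4.3·7.4) / 15.93 = 2.144 mg/L.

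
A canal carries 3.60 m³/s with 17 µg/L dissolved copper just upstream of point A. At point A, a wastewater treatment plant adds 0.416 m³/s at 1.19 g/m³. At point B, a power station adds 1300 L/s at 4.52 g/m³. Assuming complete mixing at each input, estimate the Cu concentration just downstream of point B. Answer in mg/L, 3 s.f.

17 µg/L = 0.017 mg/L.
After input A: C = (3.6·0.017 + 0.416·1.19) / 4.016 = 0.1385 mg/L.
1300 L/s = 1.3 m³/s.
After input B: C = (4.016·0.1385 + 1.3·4.52) / 5.316 = 1.21 mg/L.

1.21 mg/L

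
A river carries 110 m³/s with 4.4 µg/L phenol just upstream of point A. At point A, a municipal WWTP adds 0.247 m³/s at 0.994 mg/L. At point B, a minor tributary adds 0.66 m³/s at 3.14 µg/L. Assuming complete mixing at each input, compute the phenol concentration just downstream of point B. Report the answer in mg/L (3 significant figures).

0.00660 mg/L

4.4 µg/L = 0.0044 mg/L.
After input A: C = (110·0.0044 + 0.247·0.994) / 110.2 = 0.006617 mg/L.
3.14 µg/L = 0.00314 mg/L.
After input B: C = (110.2·0.006617 + 0.66·0.00314) / 110.9 = 0.006596 mg/L.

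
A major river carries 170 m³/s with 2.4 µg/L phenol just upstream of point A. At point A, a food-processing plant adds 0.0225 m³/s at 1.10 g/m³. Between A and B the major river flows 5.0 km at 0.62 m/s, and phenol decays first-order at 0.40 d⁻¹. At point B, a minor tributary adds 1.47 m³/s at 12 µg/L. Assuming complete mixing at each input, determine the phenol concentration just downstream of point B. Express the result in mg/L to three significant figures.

0.00253 mg/L

2.4 µg/L = 0.0024 mg/L.
After input A: C = (170·0.0024 + 0.0225·1.1) / 170 = 0.002545 mg/L.
Over the 5.0 km reach to input B (t = 8065 s = 0.09334 d), decay gives C = 0.002545·exp(−0.40·0.09334) = 0.002452 mg/L.
12 µg/L = 0.012 mg/L.
After input B: C = (170·0.002452 + 1.47·0.012) / 171.5 = 0.002534 mg/L.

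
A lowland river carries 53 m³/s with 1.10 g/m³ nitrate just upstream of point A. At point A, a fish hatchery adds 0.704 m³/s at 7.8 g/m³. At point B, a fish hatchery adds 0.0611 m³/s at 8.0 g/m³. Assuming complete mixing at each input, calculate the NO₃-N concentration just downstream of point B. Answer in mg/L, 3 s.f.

1.20 mg/L

After input A: C = (53·1.1 + 0.704·7.8) / 53.7 = 1.188 mg/L.
After input B: C = (53.7·1.188 + 0.0611·8) / 53.77 = 1.196 mg/L.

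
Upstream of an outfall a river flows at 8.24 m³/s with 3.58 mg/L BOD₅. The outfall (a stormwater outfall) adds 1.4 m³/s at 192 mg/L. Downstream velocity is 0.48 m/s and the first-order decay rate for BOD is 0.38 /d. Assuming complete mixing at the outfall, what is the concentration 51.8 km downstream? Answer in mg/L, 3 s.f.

19.3 mg/L

After complete mixing, C₀ = (1.4·192 + 8.24·3.58) / 9.64 = 30.94 mg/L.
Travel time t = 5.18e+04 m / 0.48 m/s = 1.079e+05 s = 1.249 d.
C = 30.94·exp(−0.38·1.249) = 30.94·0.6221 = 19.25 mg/L.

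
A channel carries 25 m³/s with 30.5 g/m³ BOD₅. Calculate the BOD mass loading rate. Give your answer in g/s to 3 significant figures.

762 g/s

Mass flux = Q·C = 25 m³/s × 30.5 g/m³ = 762.5 g/s.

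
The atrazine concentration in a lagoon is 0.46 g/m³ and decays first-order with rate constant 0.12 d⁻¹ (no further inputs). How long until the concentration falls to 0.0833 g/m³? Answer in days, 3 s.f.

t = ln(C₀/C)/k = ln(0.46/0.0833)/0.12 = 1.709/0.12 = 14.24 d.

14.2 d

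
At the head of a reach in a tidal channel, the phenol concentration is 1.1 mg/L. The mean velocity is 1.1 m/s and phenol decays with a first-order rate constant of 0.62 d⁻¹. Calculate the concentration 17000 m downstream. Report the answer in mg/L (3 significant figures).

Travel time t = 17000 m / 1.1 m/s = 1.7e+04/1.1 = 1.545e+04 s = 0.1789 d.
First-order decay: C = 1.1·exp(−0.62·0.1789) = 1.1·0.895 = 0.9845 mg/L.

0.985 mg/L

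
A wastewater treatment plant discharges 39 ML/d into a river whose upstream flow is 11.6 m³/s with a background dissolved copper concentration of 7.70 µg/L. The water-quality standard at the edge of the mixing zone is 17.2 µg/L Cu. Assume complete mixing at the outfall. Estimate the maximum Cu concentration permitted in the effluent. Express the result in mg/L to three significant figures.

0.261 mg/L

39 ML/d = 0.4514 m³/s.
7.70 µg/L = 0.0077 mg/L.
17.2 µg/L = 0.0172 mg/L.
Mass balance: 0.0172·12.05 = 0.4514·Cₑ + 11.6·0.0077.
Cₑ = (0.2073 − 0.08932) / 0.4514 = 0.2613 mg/L.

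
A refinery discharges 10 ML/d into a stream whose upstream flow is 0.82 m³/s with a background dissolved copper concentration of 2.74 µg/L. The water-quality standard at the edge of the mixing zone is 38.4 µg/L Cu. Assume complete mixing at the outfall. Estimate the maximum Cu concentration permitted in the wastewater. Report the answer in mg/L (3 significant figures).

0.291 mg/L

10 ML/d = 0.1157 m³/s.
2.74 µg/L = 0.00274 mg/L.
38.4 µg/L = 0.0384 mg/L.
Mass balance: 0.0384·0.9357 = 0.1157·Cₑ + 0.82·0.00274.
Cₑ = (0.03593 − 0.002247) / 0.1157 = 0.291 mg/L.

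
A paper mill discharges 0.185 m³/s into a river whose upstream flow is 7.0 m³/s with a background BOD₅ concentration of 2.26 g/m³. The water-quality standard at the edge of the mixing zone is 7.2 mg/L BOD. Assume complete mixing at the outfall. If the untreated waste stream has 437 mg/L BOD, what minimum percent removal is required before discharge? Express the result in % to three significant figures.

Mass balance: 7.2·7.185 = 0.185·Cₑ + 7·2.26.
Cₑ = (51.73 − 15.82) / 0.185 = 194.1 mg/L.
Required removal = 1 − 194.1/437 = 55.58 %.

55.6 %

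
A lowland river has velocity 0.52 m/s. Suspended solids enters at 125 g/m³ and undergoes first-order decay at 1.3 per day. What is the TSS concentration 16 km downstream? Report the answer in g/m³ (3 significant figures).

78.7 g/m³

Travel time t = 16 km / 0.52 m/s = 1.6e+04/0.52 = 3.077e+04 s = 0.3561 d.
First-order decay: C = 125·exp(−1.3·0.3561) = 125·0.6294 = 78.68 g/m³.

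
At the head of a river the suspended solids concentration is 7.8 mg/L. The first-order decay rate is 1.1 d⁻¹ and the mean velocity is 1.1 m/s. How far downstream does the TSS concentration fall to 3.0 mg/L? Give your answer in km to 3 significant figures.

82.6 km

From C = C₀·e^(−kt), t = ln(C₀/C)/k = ln(7.8/3.0)/1.1 = 0.9555/1.1 = 0.8686 d.
Distance = v·t = 1.1 m/s × 7.505e+04 s = 8.256e+04 m = 82.56 km.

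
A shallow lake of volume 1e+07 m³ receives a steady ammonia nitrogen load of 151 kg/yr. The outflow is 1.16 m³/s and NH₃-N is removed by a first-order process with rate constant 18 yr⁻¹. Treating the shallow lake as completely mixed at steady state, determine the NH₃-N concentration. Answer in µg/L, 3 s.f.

0.697 µg/L

Outflow Q = 1.16 m³/s × 3.156e+07 s/yr = 3.661e+07 m³/yr.
Steady-state CSTR mass balance: W = Q·C + k·V·C, so C = W/(Q + kV).
Q + kV = 3.661e+07 + 18·1e+07 = 2.166e+08 m³/yr.
C = 151/2.166e+08 = 6.971e-07 kg/m³ = 0.0006971 mg/L = 0.6971 µg/L.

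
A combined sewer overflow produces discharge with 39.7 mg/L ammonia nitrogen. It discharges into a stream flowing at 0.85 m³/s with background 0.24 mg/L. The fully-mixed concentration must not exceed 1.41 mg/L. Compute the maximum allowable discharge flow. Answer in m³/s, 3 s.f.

Mass balance at complete mixing: C_std·(Q_w + Q_r) = Q_w·C_e + Q_r·C_b.
Rearranging, Q_w = Q_r·(C_std − C_b)/(C_e − C_std) = 0.85·(1.41 − 0.24) / (39.7 − 1.41) = 0.02597 m³/s.

0.0260 m³/s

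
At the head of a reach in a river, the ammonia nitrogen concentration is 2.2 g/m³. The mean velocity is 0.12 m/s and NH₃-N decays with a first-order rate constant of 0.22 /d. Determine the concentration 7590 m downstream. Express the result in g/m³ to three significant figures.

Travel time t = 7590 m / 0.12 m/s = 7590/0.12 = 6.325e+04 s = 0.7321 d.
First-order decay: C = 2.2·exp(−0.22·0.7321) = 2.2·0.8512 = 1.873 g/m³.

1.87 g/m³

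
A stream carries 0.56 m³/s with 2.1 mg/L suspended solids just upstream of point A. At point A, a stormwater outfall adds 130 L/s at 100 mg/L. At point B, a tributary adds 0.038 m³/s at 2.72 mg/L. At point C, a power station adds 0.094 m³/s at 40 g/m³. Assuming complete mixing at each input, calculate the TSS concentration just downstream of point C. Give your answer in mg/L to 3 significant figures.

130 L/s = 0.13 m³/s.
After input A: C = (0.56·2.1 + 0.13·100) / 0.69 = 20.54 mg/L.
After input B: C = (0.69·20.54 + 0.038·2.72) / 0.728 = 19.61 mg/L.
After input C: C = (0.728·19.61 + 0.094·40) / 0.822 = 21.95 mg/L.

21.9 mg/L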